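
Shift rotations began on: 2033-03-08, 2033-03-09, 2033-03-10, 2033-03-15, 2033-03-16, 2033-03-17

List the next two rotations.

The gap pattern 1, 1, 5, 1, 1 repeats every 3 events.
These are the Tuesdays, Wednesdays and Thursdays of each week.
The following Tuesday is 2033-03-22.
The following Wednesday is 2033-03-23.

2033-03-22, 2033-03-23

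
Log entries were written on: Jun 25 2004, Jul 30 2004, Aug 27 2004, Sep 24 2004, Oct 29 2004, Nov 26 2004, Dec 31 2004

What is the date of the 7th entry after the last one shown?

Every date is a Friday; gaps 35, 28, 28, 35, 28, 35 days.
Each is the last Friday of its month (at least one falls on the 29th or later, ruling out '4th Friday').
January 2005 ends with Friday Jan 28 2005.
February 2005 ends with Friday Feb 25 2005.
Last Friday of March 2005: Mar 25 2005.
April 2005 ends with Friday Apr 29 2005.
May 2005 ends with Friday May 27 2005.
June 2005 ends with Friday Jun 24 2005.
July 2005 ends with Friday Jul 29 2005.

Jul 29 2005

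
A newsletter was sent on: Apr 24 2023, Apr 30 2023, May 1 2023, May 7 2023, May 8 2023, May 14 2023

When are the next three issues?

May 15 2023, May 21 2023, May 22 2023

Every event lands on a Monday or Sunday (gaps cycle 6, 1, 6, 1, 6).
So the schedule is: every Monday and Sunday.
Next Monday: May 15 2023.
Next Sunday: May 21 2023.
Next Monday: May 22 2023.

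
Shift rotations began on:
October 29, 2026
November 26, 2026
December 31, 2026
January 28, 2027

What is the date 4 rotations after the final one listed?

These are Thursdays with 28, 35, 28-day gaps.
Each is the final Thursday of its month — October 29, 2026 is past the 28th, so '4th Thursday' doesn't fit.
February 2027 ends with Thursday February 25, 2027.
March 2027 ends with Thursday March 25, 2027.
April 2027 ends with Thursday April 29, 2027.
Last Thursday of May 2027: May 27, 2027.

May 27, 2027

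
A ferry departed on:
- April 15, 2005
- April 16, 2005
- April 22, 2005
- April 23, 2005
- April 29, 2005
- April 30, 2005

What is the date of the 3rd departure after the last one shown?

May 13, 2005

The gap pattern 1, 6, 1, 6, 1 repeats every 2 events.
These are the Fridays and Saturdays of each week.
Next Friday: May 6, 2005.
The following Saturday is May 7, 2005.
The following Friday is May 13, 2005.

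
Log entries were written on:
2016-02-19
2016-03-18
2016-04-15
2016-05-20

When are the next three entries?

These are Fridays at 28- or 35-day spacing (28, 28, 35).
The pattern: 3rd Friday of the month.
June 2016 — 3rd Friday is 2016-06-17.
July 2016 — 3rd Friday is 2016-07-15.
3rd Friday of August 2016: 2016-08-19.

2016-06-17, 2016-07-15, 2016-08-19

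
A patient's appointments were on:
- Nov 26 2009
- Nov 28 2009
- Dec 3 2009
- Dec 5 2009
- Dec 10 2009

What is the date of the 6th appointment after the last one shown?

Every event lands on a Thursday or Saturday (gaps cycle 2, 5, 2, 5).
So the schedule is: every Thursday and Saturday.
The following Saturday is Dec 12 2009.
Next Thursday: Dec 17 2009.
The following Saturday is Dec 19 2009.
The following Thursday is Dec 24 2009.
Next Saturday: Dec 26 2009.
The following Thursday is Dec 31 2009.

Dec 31 2009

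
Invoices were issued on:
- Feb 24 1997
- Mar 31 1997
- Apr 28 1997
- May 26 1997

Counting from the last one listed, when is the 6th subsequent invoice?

These are Mondays with 35, 28, 28-day gaps.
Each is the final Monday of its month — Mar 31 1997 is past the 28th, so '4th Monday' doesn't fit.
Last Monday of June 1997: Jun 30 1997.
July 1997 ends with Monday Jul 28 1997.
Last Monday of August 1997: Aug 25 1997.
September 1997 ends with Monday Sep 29 1997.
Last Monday of October 1997: Oct 27 1997.
Last Monday of November 1997: Nov 24 1997.

Nov 24 1997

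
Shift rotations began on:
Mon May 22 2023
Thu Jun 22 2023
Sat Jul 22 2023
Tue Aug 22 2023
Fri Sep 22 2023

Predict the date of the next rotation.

Sun Oct 22 2023

The day-of-month is always 22 (31, 30, 31, 31 days between events).
So this recurs on the 22nd of each month.
Next: October 2023 → Sun Oct 22 2023.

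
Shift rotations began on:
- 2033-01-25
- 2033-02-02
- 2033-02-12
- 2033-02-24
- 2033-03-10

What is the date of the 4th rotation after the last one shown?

2033-05-25

Gaps: 8, 10, 12, 14 days — each gap is 2 larger than the previous one.
Next gap: 16 days. 2033-03-10 + 16 days = 2033-03-26.
Next gap: 18 days. 2033-03-26 + 18 days = 2033-04-13.
Next gap: 20 days. 2033-04-13 + 20 days = 2033-05-03.
Next gap: 22 days. 2033-05-03 + 22 days = 2033-05-25.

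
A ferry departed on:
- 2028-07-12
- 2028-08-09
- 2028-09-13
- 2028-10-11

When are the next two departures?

2028-11-08, 2028-12-13

Gaps: 28, 35, 28 days — a mix of 28 and 35. Every date is a Wednesday.
Each is the 2nd Wednesday of its month.
2nd Wednesday of November 2028: 2028-11-08.
2nd Wednesday of December 2028: 2028-12-13.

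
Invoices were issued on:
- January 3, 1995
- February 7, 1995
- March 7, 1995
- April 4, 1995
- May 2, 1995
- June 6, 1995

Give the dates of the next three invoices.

Gaps: 35, 28, 28, 28, 35 days — a mix of 28 and 35. Every date is a Tuesday.
Each is the 1st Tuesday of its month.
1st Tuesday of July 1995: July 4, 1995.
August 1995 — 1st Tuesday is August 1, 1995.
September 1995 — 1st Tuesday is September 5, 1995.

July 4, 1995; August 1, 1995; September 5, 1995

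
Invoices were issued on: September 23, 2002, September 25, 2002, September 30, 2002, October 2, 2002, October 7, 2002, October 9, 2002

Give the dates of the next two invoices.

October 14, 2002; October 16, 2002

Every event lands on a Monday or Wednesday (gaps cycle 2, 5, 2, 5, 2).
So the schedule is: every Monday and Wednesday.
The following Monday is October 14, 2002.
Next Wednesday: October 16, 2002.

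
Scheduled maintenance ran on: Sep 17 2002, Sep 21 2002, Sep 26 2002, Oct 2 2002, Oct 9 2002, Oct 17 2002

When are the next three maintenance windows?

Oct 26 2002, Nov 5 2002, Nov 16 2002

Intervals are 4, 5, 6, 7, 8 days — an arithmetic progression with common difference 1.
Next gap: 9 days. Oct 17 2002 + 9 days = Oct 26 2002.
Next gap: 10 days. Oct 26 2002 + 10 days = Nov 5 2002.
Next gap: 11 days. Nov 5 2002 + 11 days = Nov 16 2002.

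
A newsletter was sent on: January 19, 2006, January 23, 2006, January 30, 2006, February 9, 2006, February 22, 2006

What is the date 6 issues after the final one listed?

Intervals are 4, 7, 10, 13 days — an arithmetic progression with common difference 3.
Next gap: 16 days. February 22, 2006 + 16 days = March 10, 2006.
Next gap: 19 days. March 10, 2006 + 19 days = March 29, 2006.
Next gap: 22 days. March 29, 2006 + 22 days = April 20, 2006.
Next gap: 25 days. April 20, 2006 + 25 days = May 15, 2006.
Next gap: 28 days. May 15, 2006 + 28 days = June 12, 2006.
Next gap: 31 days. June 12, 2006 + 31 days = July 13, 2006.

July 13, 2006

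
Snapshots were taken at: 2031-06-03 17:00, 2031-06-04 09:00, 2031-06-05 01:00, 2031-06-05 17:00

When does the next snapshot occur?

The interval is a steady 16 hours (16, 16, 16).
2031-06-05 17:00 + 16 h = 2031-06-06 09:00.

2031-06-06 09:00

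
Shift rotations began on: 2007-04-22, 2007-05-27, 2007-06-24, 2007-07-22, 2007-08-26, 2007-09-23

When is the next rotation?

These are Sundays at 28- or 35-day spacing (35, 28, 28, 35, 28).
The pattern: 4th Sunday of the month.
October 2007 — 4th Sunday is 2007-10-28.

2007-10-28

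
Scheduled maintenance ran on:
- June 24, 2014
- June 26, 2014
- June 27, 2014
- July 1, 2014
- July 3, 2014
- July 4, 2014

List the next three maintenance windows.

Gaps: 2, 1, 4, 2, 1 days — not constant, but cyclic with period 3.
The events fall on every Tuesday, Thursday and Friday.
Next Tuesday: July 8, 2014.
The following Thursday is July 10, 2014.
Next Friday: July 11, 2014.

July 8, 2014; July 10, 2014; July 11, 2014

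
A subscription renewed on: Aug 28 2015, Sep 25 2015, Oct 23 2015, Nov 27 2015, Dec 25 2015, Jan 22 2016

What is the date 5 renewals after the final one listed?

All dates are Fridays, 28, 28, 35, 28, 28 days apart.
Specifically, the 4th Friday of each month.
4th Friday of February 2016: Feb 26 2016.
March 2016 — 4th Friday is Mar 25 2016.
April 2016 — 4th Friday is Apr 22 2016.
4th Friday of May 2016: May 27 2016.
June 2016 — 4th Friday is Jun 24 2016.

Jun 24 2016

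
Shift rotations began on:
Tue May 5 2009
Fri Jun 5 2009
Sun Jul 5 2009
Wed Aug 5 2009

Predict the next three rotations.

The day-of-month is always 5 (31, 30, 31 days between events).
So this recurs on the 5th of each month.
Next: September 2009 → Sat Sep 5 2009.
October 2009: Mon Oct 5 2009.
Next: November 2009 → Thu Nov 5 2009.

Sat Sep 5 2009, Mon Oct 5 2009, Thu Nov 5 2009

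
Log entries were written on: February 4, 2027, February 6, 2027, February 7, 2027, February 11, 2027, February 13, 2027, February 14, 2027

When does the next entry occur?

The gap pattern 2, 1, 4, 2, 1 repeats every 3 events.
These are the Thursdays, Saturdays and Sundays of each week.
Next Thursday: February 18, 2027.

February 18, 2027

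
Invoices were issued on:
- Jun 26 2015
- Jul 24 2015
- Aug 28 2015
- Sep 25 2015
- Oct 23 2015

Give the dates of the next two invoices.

Nov 27 2015, Dec 25 2015

These are Fridays at 28- or 35-day spacing (28, 35, 28, 28).
The pattern: 4th Friday of the month.
November 2015 — 4th Friday is Nov 27 2015.
4th Friday of December 2015: Dec 25 2015.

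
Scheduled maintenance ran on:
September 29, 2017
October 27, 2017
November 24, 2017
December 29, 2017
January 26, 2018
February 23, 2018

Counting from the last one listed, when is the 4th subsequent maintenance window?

June 29, 2018

Every date is a Friday; gaps 28, 28, 35, 28, 28 days.
Each is the last Friday of its month (at least one falls on the 29th or later, ruling out '4th Friday').
March 2018 ends with Friday March 30, 2018.
Last Friday of April 2018: April 27, 2018.
May 2018 ends with Friday May 25, 2018.
Last Friday of June 2018: June 29, 2018.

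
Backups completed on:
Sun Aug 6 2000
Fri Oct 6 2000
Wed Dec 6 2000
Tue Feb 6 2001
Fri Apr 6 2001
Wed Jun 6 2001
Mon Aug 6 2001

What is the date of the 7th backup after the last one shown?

Gaps: 61, 61, 62, 59, 61, 61 days — not constant. Every event is on the 6th of the month.
Pattern: the 6th of every 2 months.
Next: October 2001 → Sat Oct 6 2001.
Next: December 2001 → Thu Dec 6 2001.
February 2002: Wed Feb 6 2002.
Next: April 2002 → Sat Apr 6 2002.
Next: June 2002 → Thu Jun 6 2002.
August 2002: Tue Aug 6 2002.
October 2002: Sun Oct 6 2002.

Sun Oct 6 2002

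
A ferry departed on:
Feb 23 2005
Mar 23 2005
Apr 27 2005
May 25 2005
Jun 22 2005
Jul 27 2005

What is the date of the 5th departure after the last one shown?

Gaps: 28, 35, 28, 28, 35 days — a mix of 28 and 35. Every date is a Wednesday.
Each is the 4th Wednesday of its month.
August 2005 — 4th Wednesday is Aug 24 2005.
September 2005 — 4th Wednesday is Sep 28 2005.
October 2005 — 4th Wednesday is Oct 26 2005.
November 2005 — 4th Wednesday is Nov 23 2005.
4th Wednesday of December 2005: Dec 28 2005.

Dec 28 2005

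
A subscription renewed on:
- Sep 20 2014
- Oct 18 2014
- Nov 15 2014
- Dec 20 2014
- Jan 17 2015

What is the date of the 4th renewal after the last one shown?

Gaps: 28, 28, 35, 28 days — a mix of 28 and 35. Every date is a Saturday.
Each is the 3rd Saturday of its month.
3rd Saturday of February 2015: Feb 21 2015.
3rd Saturday of March 2015: Mar 21 2015.
April 2015 — 3rd Saturday is Apr 18 2015.
May 2015 — 3rd Saturday is May 16 2015.

May 16 2015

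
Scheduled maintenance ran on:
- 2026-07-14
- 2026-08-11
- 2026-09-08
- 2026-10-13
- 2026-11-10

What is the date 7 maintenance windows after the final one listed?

2027-06-08

Gaps: 28, 28, 35, 28 days — a mix of 28 and 35. Every date is a Tuesday.
Each is the 2nd Tuesday of its month.
2nd Tuesday of December 2026: 2026-12-08.
2nd Tuesday of January 2027: 2027-01-12.
February 2027 — 2nd Tuesday is 2027-02-09.
March 2027 — 2nd Tuesday is 2027-03-09.
2nd Tuesday of April 2027: 2027-04-13.
2nd Tuesday of May 2027: 2027-05-11.
2nd Tuesday of June 2027: 2027-06-08.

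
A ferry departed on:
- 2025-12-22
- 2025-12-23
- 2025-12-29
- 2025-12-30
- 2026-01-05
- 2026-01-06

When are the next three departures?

Every event lands on a Monday or Tuesday (gaps cycle 1, 6, 1, 6, 1).
So the schedule is: every Monday and Tuesday.
The following Monday is 2026-01-12.
The following Tuesday is 2026-01-13.
The following Monday is 2026-01-19.

2026-01-12, 2026-01-13, 2026-01-19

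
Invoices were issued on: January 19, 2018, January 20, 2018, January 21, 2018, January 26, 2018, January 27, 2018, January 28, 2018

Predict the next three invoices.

The gap pattern 1, 1, 5, 1, 1 repeats every 3 events.
These are the Fridays, Saturdays and Sundays of each week.
The following Friday is February 2, 2018.
Next Saturday: February 3, 2018.
The following Sunday is February 4, 2018.

February 2, 2018; February 3, 2018; February 4, 2018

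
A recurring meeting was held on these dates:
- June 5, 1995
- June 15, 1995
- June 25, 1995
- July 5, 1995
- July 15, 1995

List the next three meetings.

Every event comes 10 days after the last (10, 10, 10, 10).
July 15, 1995 + 10 days = July 25, 1995.
July 25, 1995 + 10 days = August 4, 1995.
August 4, 1995 + 10 days = August 14, 1995.

July 25, 1995; August 4, 1995; August 14, 1995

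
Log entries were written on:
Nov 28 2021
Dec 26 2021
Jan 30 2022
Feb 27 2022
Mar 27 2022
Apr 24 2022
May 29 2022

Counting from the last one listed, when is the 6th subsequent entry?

All Sundays; the gaps (28, 35, 28, 28, 28, 35) vary with month length.
This is the last Sunday of each month.
Last Sunday of June 2022: Jun 26 2022.
July 2022 ends with Sunday Jul 31 2022.
Last Sunday of August 2022: Aug 28 2022.
Last Sunday of September 2022: Sep 25 2022.
October 2022 ends with Sunday Oct 30 2022.
November 2022 ends with Sunday Nov 27 2022.

Nov 27 2022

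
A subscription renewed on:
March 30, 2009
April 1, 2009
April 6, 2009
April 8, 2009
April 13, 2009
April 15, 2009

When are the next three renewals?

April 20, 2009; April 22, 2009; April 27, 2009

Gaps: 2, 5, 2, 5, 2 days — not constant, but cyclic with period 2.
The events fall on every Monday and Wednesday.
The following Monday is April 20, 2009.
The following Wednesday is April 22, 2009.
Next Monday: April 27, 2009.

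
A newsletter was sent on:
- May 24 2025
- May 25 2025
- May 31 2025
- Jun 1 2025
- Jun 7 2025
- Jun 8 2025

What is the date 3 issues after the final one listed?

The gap pattern 1, 6, 1, 6, 1 repeats every 2 events.
These are the Saturdays and Sundays of each week.
Next Saturday: Jun 14 2025.
The following Sunday is Jun 15 2025.
Next Saturday: Jun 21 2025.

Jun 21 2025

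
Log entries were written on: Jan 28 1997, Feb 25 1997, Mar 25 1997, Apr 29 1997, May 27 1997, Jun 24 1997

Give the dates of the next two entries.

All Tuesdays; the gaps (28, 28, 35, 28, 28) vary with month length.
This is the last Tuesday of each month.
July 1997 ends with Tuesday Jul 29 1997.
August 1997 ends with Tuesday Aug 26 1997.

Jul 29 1997, Aug 26 1997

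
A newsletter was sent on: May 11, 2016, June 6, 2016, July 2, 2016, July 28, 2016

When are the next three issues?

Every event comes 26 days after the last (26, 26, 26).
July 28, 2016 + 26 days = August 23, 2016.
August 23, 2016 + 26 days = September 18, 2016.
September 18, 2016 + 26 days = October 14, 2016.

August 23, 2016; September 18, 2016; October 14, 2016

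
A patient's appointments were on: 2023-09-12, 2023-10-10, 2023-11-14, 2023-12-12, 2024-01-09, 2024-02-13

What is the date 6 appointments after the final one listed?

2024-08-13

All dates are Tuesdays, 28, 35, 28, 28, 35 days apart.
Specifically, the 2nd Tuesday of each month.
2nd Tuesday of March 2024: 2024-03-12.
2nd Tuesday of April 2024: 2024-04-09.
2nd Tuesday of May 2024: 2024-05-14.
2nd Tuesday of June 2024: 2024-06-11.
2nd Tuesday of July 2024: 2024-07-09.
August 2024 — 2nd Tuesday is 2024-08-13.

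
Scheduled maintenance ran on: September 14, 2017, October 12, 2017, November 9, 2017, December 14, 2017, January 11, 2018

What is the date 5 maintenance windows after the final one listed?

June 14, 2018

These are Thursdays at 28- or 35-day spacing (28, 28, 35, 28).
The pattern: 2nd Thursday of the month.
February 2018 — 2nd Thursday is February 8, 2018.
March 2018 — 2nd Thursday is March 8, 2018.
2nd Thursday of April 2018: April 12, 2018.
May 2018 — 2nd Thursday is May 10, 2018.
June 2018 — 2nd Thursday is June 14, 2018.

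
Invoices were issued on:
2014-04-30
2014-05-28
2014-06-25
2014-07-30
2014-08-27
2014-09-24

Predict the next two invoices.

Every date is a Wednesday; gaps 28, 28, 35, 28, 28 days.
Each is the last Wednesday of its month (at least one falls on the 29th or later, ruling out '4th Wednesday').
October 2014 ends with Wednesday 2014-10-29.
Last Wednesday of November 2014: 2014-11-26.

2014-10-29, 2014-11-26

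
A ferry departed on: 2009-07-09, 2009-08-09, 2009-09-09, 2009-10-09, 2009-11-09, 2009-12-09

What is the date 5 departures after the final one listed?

2010-05-09

The day-of-month is always 9 (31, 31, 30, 31, 30 days between events).
So this recurs on the 9th of each month.
Next: January 2010 → 2010-01-09.
Next: February 2010 → 2010-02-09.
Next: March 2010 → 2010-03-09.
April 2010: 2010-04-09.
May 2010: 2010-05-09.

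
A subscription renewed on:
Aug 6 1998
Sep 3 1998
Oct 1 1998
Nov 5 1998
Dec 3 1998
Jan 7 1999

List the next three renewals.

All dates are Thursdays, 28, 28, 35, 28, 35 days apart.
Specifically, the 1st Thursday of each month.
February 1999 — 1st Thursday is Feb 4 1999.
March 1999 — 1st Thursday is Mar 4 1999.
1st Thursday of April 1999: Apr 1 1999.

Feb 4 1999, Mar 4 1999, Apr 1 1999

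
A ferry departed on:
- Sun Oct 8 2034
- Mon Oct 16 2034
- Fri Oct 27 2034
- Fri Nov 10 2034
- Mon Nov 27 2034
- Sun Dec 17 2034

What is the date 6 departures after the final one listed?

The spacing grows by 3 each time: 8, 11, 14, 17, 20 days.
Next gap: 23 days. Sun Dec 17 2034 + 23 days = Tue Jan 9 2035.
Next gap: 26 days. Tue Jan 9 2035 + 26 days = Sun Feb 4 2035.
Next gap: 29 days. Sun Feb 4 2035 + 29 days = Mon Mar 5 2035.
Next gap: 32 days. Mon Mar 5 2035 + 32 days = Fri Apr 6 2035.
Next gap: 35 days. Fri Apr 6 2035 + 35 days = Fri May 11 2035.
Next gap: 38 days. Fri May 11 2035 + 38 days = Mon Jun 18 2035.

Mon Jun 18 2035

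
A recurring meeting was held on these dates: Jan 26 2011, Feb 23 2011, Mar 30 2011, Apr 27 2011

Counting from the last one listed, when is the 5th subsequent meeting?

Every date is a Wednesday; gaps 28, 35, 28 days.
Each is the last Wednesday of its month (at least one falls on the 29th or later, ruling out '4th Wednesday').
Last Wednesday of May 2011: May 25 2011.
Last Wednesday of June 2011: Jun 29 2011.
Last Wednesday of July 2011: Jul 27 2011.
Last Wednesday of August 2011: Aug 31 2011.
September 2011 ends with Wednesday Sep 28 2011.

Sep 28 2011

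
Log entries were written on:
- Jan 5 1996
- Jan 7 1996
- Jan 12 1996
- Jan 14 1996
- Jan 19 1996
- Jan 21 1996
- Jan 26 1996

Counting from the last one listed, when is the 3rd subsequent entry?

Feb 4 1996

The gap pattern 2, 5, 2, 5, 2, 5 repeats every 2 events.
These are the Fridays and Sundays of each week.
Next Sunday: Jan 28 1996.
Next Friday: Feb 2 1996.
The following Sunday is Feb 4 1996.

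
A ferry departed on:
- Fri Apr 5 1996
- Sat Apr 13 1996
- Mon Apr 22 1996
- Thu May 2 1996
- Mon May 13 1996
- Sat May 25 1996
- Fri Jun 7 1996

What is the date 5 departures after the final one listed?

The spacing grows by 1 each time: 8, 9, 10, 11, 12, 13 days.
Next gap: 14 days. Fri Jun 7 1996 + 14 days = Fri Jun 21 1996.
Next gap: 15 days. Fri Jun 21 1996 + 15 days = Sat Jul 6 1996.
Next gap: 16 days. Sat Jul 6 1996 + 16 days = Mon Jul 22 1996.
Next gap: 17 days. Mon Jul 22 1996 + 17 days = Thu Aug 8 1996.
Next gap: 18 days. Thu Aug 8 1996 + 18 days = Mon Aug 26 1996.

Mon Aug 26 1996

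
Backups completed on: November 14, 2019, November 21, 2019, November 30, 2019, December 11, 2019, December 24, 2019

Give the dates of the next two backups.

January 8, 2020; January 25, 2020

Intervals are 7, 9, 11, 13 days — an arithmetic progression with common difference 2.
Next gap: 15 days. December 24, 2019 + 15 days = January 8, 2020.
Next gap: 17 days. January 8, 2020 + 17 days = January 25, 2020.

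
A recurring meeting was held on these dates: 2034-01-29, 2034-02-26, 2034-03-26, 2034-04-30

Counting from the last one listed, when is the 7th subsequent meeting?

These are Sundays with 28, 28, 35-day gaps.
Each is the final Sunday of its month — 2034-01-29 is past the 28th, so '4th Sunday' doesn't fit.
Last Sunday of May 2034: 2034-05-28.
Last Sunday of June 2034: 2034-06-25.
Last Sunday of July 2034: 2034-07-30.
August 2034 ends with Sunday 2034-08-27.
Last Sunday of September 2034: 2034-09-24.
October 2034 ends with Sunday 2034-10-29.
November 2034 ends with Sunday 2034-11-26.

2034-11-26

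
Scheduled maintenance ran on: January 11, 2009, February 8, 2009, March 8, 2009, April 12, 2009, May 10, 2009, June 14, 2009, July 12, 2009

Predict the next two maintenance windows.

August 9, 2009; September 13, 2009

All dates are Sundays, 28, 28, 35, 28, 35, 28 days apart.
Specifically, the 2nd Sunday of each month.
2nd Sunday of August 2009: August 9, 2009.
September 2009 — 2nd Sunday is September 13, 2009.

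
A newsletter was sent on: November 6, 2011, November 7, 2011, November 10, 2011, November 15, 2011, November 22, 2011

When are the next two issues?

Intervals are 1, 3, 5, 7 days — an arithmetic progression with common difference 2.
Next gap: 9 days. November 22, 2011 + 9 days = December 1, 2011.
Next gap: 11 days. December 1, 2011 + 11 days = December 12, 2011.

December 1, 2011; December 12, 2011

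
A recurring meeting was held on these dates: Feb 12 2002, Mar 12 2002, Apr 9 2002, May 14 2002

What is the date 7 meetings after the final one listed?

These are Tuesdays at 28- or 35-day spacing (28, 28, 35).
The pattern: 2nd Tuesday of the month.
2nd Tuesday of June 2002: Jun 11 2002.
2nd Tuesday of July 2002: Jul 9 2002.
2nd Tuesday of August 2002: Aug 13 2002.
September 2002 — 2nd Tuesday is Sep 10 2002.
2nd Tuesday of October 2002: Oct 8 2002.
2nd Tuesday of November 2002: Nov 12 2002.
2nd Tuesday of December 2002: Dec 10 2002.

Dec 10 2002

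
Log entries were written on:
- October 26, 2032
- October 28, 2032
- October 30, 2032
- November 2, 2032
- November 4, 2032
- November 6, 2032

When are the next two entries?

Every event lands on a Tuesday or Thursday or Saturday (gaps cycle 2, 2, 3, 2, 2).
So the schedule is: every Tuesday, Thursday and Saturday.
Next Tuesday: November 9, 2032.
Next Thursday: November 11, 2032.

November 9, 2032; November 11, 2032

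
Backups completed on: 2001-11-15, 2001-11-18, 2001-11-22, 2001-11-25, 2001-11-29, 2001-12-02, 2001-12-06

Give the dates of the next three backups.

2001-12-09, 2001-12-13, 2001-12-16

The gap pattern 3, 4, 3, 4, 3, 4 repeats every 2 events.
These are the Thursdays and Sundays of each week.
Next Sunday: 2001-12-09.
Next Thursday: 2001-12-13.
Next Sunday: 2001-12-16.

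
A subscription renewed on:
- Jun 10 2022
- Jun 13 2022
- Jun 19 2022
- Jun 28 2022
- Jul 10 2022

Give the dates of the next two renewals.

Jul 25 2022, Aug 12 2022

Gaps: 3, 6, 9, 12 days — each gap is 3 larger than the previous one.
Next gap: 15 days. Jul 10 2022 + 15 days = Jul 25 2022.
Next gap: 18 days. Jul 25 2022 + 18 days = Aug 12 2022.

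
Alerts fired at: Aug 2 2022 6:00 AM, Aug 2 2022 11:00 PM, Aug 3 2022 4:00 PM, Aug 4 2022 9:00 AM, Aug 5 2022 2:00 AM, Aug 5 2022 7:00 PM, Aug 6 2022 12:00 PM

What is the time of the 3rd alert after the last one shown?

The interval is a steady 17 hours (17, 17, 17, 17, 17, 17).
Aug 6 2022 12:00 PM + 17 h = Aug 7 2022 5:00 AM.
Aug 7 2022 5:00 AM + 17 h = Aug 7 2022 10:00 PM.
Aug 7 2022 10:00 PM + 17 h = Aug 8 2022 3:00 PM.

Aug 8 2022 3:00 PM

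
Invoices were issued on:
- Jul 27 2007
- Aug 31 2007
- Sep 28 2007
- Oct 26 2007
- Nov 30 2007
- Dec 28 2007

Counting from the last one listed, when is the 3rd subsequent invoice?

Every date is a Friday; gaps 35, 28, 28, 35, 28 days.
Each is the last Friday of its month (at least one falls on the 29th or later, ruling out '4th Friday').
Last Friday of January 2008: Jan 25 2008.
February 2008 ends with Friday Feb 29 2008.
Last Friday of March 2008: Mar 28 2008.

Mar 28 2008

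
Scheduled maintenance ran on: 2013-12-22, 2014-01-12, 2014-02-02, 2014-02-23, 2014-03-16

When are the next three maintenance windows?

The spacing is 21, 21, 21, 21 days — always 21 days.
2014-03-16 + 21 days = 2014-04-06.
2014-04-06 + 21 days = 2014-04-27.
2014-04-27 + 21 days = 2014-05-18.

2014-04-06, 2014-04-27, 2014-05-18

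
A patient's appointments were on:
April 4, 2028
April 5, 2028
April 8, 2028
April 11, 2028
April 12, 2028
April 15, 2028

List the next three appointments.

April 18, 2028; April 19, 2028; April 22, 2028

Gaps: 1, 3, 3, 1, 3 days — not constant, but cyclic with period 3.
The events fall on every Tuesday, Wednesday and Saturday.
The following Tuesday is April 18, 2028.
The following Wednesday is April 19, 2028.
Next Saturday: April 22, 2028.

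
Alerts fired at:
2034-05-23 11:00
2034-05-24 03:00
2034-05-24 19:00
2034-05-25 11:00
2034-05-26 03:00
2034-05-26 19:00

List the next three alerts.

2034-05-27 11:00, 2034-05-28 03:00, 2034-05-28 19:00

The interval is a steady 16 hours (16, 16, 16, 16, 16).
2034-05-26 19:00 + 16 h = 2034-05-27 11:00.
2034-05-27 11:00 + 16 h = 2034-05-28 03:00.
2034-05-28 03:00 + 16 h = 2034-05-28 19:00.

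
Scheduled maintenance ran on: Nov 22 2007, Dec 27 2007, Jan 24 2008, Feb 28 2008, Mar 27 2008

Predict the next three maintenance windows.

Apr 24 2008, May 22 2008, Jun 26 2008

These are Thursdays at 28- or 35-day spacing (35, 28, 35, 28).
The pattern: 4th Thursday of the month.
April 2008 — 4th Thursday is Apr 24 2008.
May 2008 — 4th Thursday is May 22 2008.
4th Thursday of June 2008: Jun 26 2008.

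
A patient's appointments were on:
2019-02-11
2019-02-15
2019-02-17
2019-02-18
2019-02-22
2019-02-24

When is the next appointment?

2019-02-25

Every event lands on a Monday or Friday or Sunday (gaps cycle 4, 2, 1, 4, 2).
So the schedule is: every Monday, Friday and Sunday.
The following Monday is 2019-02-25.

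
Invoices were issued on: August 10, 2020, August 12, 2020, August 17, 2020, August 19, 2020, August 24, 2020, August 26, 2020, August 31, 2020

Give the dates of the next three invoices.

Every event lands on a Monday or Wednesday (gaps cycle 2, 5, 2, 5, 2, 5).
So the schedule is: every Monday and Wednesday.
Next Wednesday: September 2, 2020.
The following Monday is September 7, 2020.
The following Wednesday is September 9, 2020.

September 2, 2020; September 7, 2020; September 9, 2020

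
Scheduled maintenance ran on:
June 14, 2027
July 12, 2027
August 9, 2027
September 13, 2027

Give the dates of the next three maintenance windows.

These are Mondays at 28- or 35-day spacing (28, 28, 35).
The pattern: 2nd Monday of the month.
2nd Monday of October 2027: October 11, 2027.
2nd Monday of November 2027: November 8, 2027.
2nd Monday of December 2027: December 13, 2027.

October 11, 2027; November 8, 2027; December 13, 2027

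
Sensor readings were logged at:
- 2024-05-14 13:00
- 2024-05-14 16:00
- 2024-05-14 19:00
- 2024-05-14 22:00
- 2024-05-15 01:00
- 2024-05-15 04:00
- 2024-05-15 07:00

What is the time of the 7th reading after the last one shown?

Gaps: 3, 3, 3, 3, 3, 3 hours — each event is 3 hours after the previous one.
2024-05-15 07:00 + 3 h = 2024-05-15 10:00.
2024-05-15 10:00 + 3 h = 2024-05-15 13:00.
2024-05-15 13:00 + 3 h = 2024-05-15 16:00.
2024-05-15 16:00 + 3 h = 2024-05-15 19:00.
2024-05-15 19:00 + 3 h = 2024-05-15 22:00.
2024-05-15 22:00 + 3 h = 2024-05-16 01:00.
2024-05-16 01:00 + 3 h = 2024-05-16 04:00.

2024-05-16 04:00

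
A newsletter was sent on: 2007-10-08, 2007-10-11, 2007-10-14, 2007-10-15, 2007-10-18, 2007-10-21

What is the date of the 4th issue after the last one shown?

The gap pattern 3, 3, 1, 3, 3 repeats every 3 events.
These are the Mondays, Thursdays and Sundays of each week.
Next Monday: 2007-10-22.
Next Thursday: 2007-10-25.
Next Sunday: 2007-10-28.
The following Monday is 2007-10-29.

2007-10-29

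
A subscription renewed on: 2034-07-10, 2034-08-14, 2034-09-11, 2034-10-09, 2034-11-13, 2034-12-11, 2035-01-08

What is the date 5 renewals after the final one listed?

All dates are Mondays, 35, 28, 28, 35, 28, 28 days apart.
Specifically, the 2nd Monday of each month.
February 2035 — 2nd Monday is 2035-02-12.
March 2035 — 2nd Monday is 2035-03-12.
2nd Monday of April 2035: 2035-04-09.
May 2035 — 2nd Monday is 2035-05-14.
2nd Monday of June 2035: 2035-06-11.

2035-06-11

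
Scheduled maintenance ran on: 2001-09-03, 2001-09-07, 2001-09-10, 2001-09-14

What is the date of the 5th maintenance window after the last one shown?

The gap pattern 4, 3, 4 repeats every 2 events.
These are the Mondays and Fridays of each week.
Next Monday: 2001-09-17.
The following Friday is 2001-09-21.
The following Monday is 2001-09-24.
The following Friday is 2001-09-28.
The following Monday is 2001-10-01.

2001-10-01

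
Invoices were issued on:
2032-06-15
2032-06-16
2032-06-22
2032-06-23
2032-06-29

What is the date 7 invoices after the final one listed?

Every event lands on a Tuesday or Wednesday (gaps cycle 1, 6, 1, 6).
So the schedule is: every Tuesday and Wednesday.
The following Wednesday is 2032-06-30.
Next Tuesday: 2032-07-06.
Next Wednesday: 2032-07-07.
Next Tuesday: 2032-07-13.
Next Wednesday: 2032-07-14.
The following Tuesday is 2032-07-20.
The following Wednesday is 2032-07-21.

2032-07-21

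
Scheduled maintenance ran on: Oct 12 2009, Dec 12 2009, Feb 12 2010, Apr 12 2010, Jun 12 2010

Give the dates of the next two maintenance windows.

The day-of-month is always 12 (61, 62, 59, 61 days between events).
So this recurs on the 12th of every 2 months.
August 2010: Aug 12 2010.
October 2010: Oct 12 2010.

Aug 12 2010, Oct 12 2010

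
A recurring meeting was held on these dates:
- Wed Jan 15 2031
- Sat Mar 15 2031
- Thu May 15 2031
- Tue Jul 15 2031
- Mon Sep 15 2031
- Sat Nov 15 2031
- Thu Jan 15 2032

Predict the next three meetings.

Each date is the 15th; the gaps (59, 61, 61, 62, 61, 61) track the month lengths.
The rule is the 15th of every 2 months.
Next: March 2032 → Mon Mar 15 2032.
May 2032: Sat May 15 2032.
July 2032: Thu Jul 15 2032.

Mon Mar 15 2032, Sat May 15 2032, Thu Jul 15 2032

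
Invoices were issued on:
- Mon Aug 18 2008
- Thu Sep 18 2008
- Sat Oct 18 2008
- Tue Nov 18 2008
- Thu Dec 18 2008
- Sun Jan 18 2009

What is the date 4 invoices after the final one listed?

Mon May 18 2009

Each date is the 18th; the gaps (31, 30, 31, 30, 31) track the month lengths.
The rule is the 18th of each month.
Next: February 2009 → Wed Feb 18 2009.
March 2009: Wed Mar 18 2009.
April 2009: Sat Apr 18 2009.
Next: May 2009 → Mon May 18 2009.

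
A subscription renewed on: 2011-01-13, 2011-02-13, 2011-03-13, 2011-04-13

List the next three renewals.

2011-05-13, 2011-06-13, 2011-07-13

Gaps: 31, 28, 31 days — not constant. Every event is on the 13th of the month.
Pattern: the 13th of each month.
May 2011: 2011-05-13.
Next: June 2011 → 2011-06-13.
Next: July 2011 → 2011-07-13.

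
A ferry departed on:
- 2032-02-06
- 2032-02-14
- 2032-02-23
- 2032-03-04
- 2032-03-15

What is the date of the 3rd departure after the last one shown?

2032-04-23

The spacing grows by 1 each time: 8, 9, 10, 11 days.
Next gap: 12 days. 2032-03-15 + 12 days = 2032-03-27.
Next gap: 13 days. 2032-03-27 + 13 days = 2032-04-09.
Next gap: 14 days. 2032-04-09 + 14 days = 2032-04-23.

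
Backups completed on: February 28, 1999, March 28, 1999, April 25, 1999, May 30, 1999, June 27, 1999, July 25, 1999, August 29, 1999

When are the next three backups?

September 26, 1999; October 31, 1999; November 28, 1999

These are Sundays with 28, 28, 35, 28, 28, 35-day gaps.
Each is the final Sunday of its month — May 30, 1999 is past the 28th, so '4th Sunday' doesn't fit.
Last Sunday of September 1999: September 26, 1999.
Last Sunday of October 1999: October 31, 1999.
November 1999 ends with Sunday November 28, 1999.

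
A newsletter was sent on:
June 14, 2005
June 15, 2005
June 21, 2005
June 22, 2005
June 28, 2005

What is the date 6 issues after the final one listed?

July 19, 2005

Gaps: 1, 6, 1, 6 days — not constant, but cyclic with period 2.
The events fall on every Tuesday and Wednesday.
Next Wednesday: June 29, 2005.
Next Tuesday: July 5, 2005.
The following Wednesday is July 6, 2005.
The following Tuesday is July 12, 2005.
Next Wednesday: July 13, 2005.
Next Tuesday: July 19, 2005.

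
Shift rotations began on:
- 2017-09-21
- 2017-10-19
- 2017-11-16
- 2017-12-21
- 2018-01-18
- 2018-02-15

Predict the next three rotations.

2018-03-15, 2018-04-19, 2018-05-17

Gaps: 28, 28, 35, 28, 28 days — a mix of 28 and 35. Every date is a Thursday.
Each is the 3rd Thursday of its month.
3rd Thursday of March 2018: 2018-03-15.
April 2018 — 3rd Thursday is 2018-04-19.
May 2018 — 3rd Thursday is 2018-05-17.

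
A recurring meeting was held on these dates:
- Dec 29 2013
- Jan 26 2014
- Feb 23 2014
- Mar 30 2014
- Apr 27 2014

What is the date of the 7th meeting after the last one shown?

Nov 30 2014

Every date is a Sunday; gaps 28, 28, 35, 28 days.
Each is the last Sunday of its month (at least one falls on the 29th or later, ruling out '4th Sunday').
Last Sunday of May 2014: May 25 2014.
June 2014 ends with Sunday Jun 29 2014.
July 2014 ends with Sunday Jul 27 2014.
August 2014 ends with Sunday Aug 31 2014.
September 2014 ends with Sunday Sep 28 2014.
October 2014 ends with Sunday Oct 26 2014.
November 2014 ends with Sunday Nov 30 2014.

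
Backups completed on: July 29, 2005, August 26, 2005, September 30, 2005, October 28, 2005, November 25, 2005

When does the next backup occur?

All Fridays; the gaps (28, 35, 28, 28) vary with month length.
This is the last Friday of each month.
December 2005 ends with Friday December 30, 2005.

December 30, 2005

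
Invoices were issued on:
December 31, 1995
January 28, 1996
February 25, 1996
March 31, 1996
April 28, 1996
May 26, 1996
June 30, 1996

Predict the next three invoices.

These are Sundays with 28, 28, 35, 28, 28, 35-day gaps.
Each is the final Sunday of its month — December 31, 1995 is past the 28th, so '4th Sunday' doesn't fit.
Last Sunday of July 1996: July 28, 1996.
August 1996 ends with Sunday August 25, 1996.
Last Sunday of September 1996: September 29, 1996.

July 28, 1996; August 25, 1996; September 29, 1996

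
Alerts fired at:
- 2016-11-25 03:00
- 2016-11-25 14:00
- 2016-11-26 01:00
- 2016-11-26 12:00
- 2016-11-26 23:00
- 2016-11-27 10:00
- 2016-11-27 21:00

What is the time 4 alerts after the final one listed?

2016-11-29 17:00

The interval is a steady 11 hours (11, 11, 11, 11, 11, 11).
2016-11-27 21:00 + 11 h = 2016-11-28 08:00.
2016-11-28 08:00 + 11 h = 2016-11-28 19:00.
2016-11-28 19:00 + 11 h = 2016-11-29 06:00.
2016-11-29 06:00 + 11 h = 2016-11-29 17:00.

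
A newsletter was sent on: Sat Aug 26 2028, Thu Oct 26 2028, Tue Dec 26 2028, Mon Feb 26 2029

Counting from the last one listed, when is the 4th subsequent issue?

Fri Oct 26 2029

Each date is the 26th; the gaps (61, 61, 62) track the month lengths.
The rule is the 26th of every 2 months.
Next: April 2029 → Thu Apr 26 2029.
June 2029: Tue Jun 26 2029.
August 2029: Sun Aug 26 2029.
Next: October 2029 → Fri Oct 26 2029.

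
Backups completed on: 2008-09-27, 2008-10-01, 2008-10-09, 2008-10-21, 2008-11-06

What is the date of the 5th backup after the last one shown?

The spacing grows by 4 each time: 4, 8, 12, 16 days.
Next gap: 20 days. 2008-11-06 + 20 days = 2008-11-26.
Next gap: 24 days. 2008-11-26 + 24 days = 2008-12-20.
Next gap: 28 days. 2008-12-20 + 28 days = 2009-01-17.
Next gap: 32 days. 2009-01-17 + 32 days = 2009-02-18.
Next gap: 36 days. 2009-02-18 + 36 days = 2009-03-26.

2009-03-26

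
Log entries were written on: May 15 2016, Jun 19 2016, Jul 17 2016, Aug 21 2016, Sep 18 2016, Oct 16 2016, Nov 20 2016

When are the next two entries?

Dec 18 2016, Jan 15 2017

These are Sundays at 28- or 35-day spacing (35, 28, 35, 28, 28, 35).
The pattern: 3rd Sunday of the month.
December 2016 — 3rd Sunday is Dec 18 2016.
3rd Sunday of January 2017: Jan 15 2017.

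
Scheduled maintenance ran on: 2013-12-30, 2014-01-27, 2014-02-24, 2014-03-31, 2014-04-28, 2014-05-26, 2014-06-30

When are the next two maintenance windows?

All Mondays; the gaps (28, 28, 35, 28, 28, 35) vary with month length.
This is the last Monday of each month.
Last Monday of July 2014: 2014-07-28.
Last Monday of August 2014: 2014-08-25.

2014-07-28, 2014-08-25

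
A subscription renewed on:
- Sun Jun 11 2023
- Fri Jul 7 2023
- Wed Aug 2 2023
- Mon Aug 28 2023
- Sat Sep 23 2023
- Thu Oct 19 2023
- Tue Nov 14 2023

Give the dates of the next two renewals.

The spacing is 26, 26, 26, 26, 26, 26 days — always 26 days.
Tue Nov 14 2023 + 26 days = Sun Dec 10 2023.
Sun Dec 10 2023 + 26 days = Fri Jan 5 2024.

Sun Dec 10 2023, Fri Jan 5 2024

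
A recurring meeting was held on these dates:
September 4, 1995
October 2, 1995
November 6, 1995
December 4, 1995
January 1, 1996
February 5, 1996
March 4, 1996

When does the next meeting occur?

These are Mondays at 28- or 35-day spacing (28, 35, 28, 28, 35, 28).
The pattern: 1st Monday of the month.
1st Monday of April 1996: April 1, 1996.

April 1, 1996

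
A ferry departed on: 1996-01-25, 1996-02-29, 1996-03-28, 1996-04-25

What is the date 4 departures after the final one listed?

All Thursdays; the gaps (35, 28, 28) vary with month length.
This is the last Thursday of each month.
Last Thursday of May 1996: 1996-05-30.
Last Thursday of June 1996: 1996-06-27.
Last Thursday of July 1996: 1996-07-25.
August 1996 ends with Thursday 1996-08-29.

1996-08-29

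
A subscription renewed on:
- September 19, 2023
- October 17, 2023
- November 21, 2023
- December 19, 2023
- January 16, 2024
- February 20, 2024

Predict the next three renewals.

All dates are Tuesdays, 28, 35, 28, 28, 35 days apart.
Specifically, the 3rd Tuesday of each month.
3rd Tuesday of March 2024: March 19, 2024.
3rd Tuesday of April 2024: April 16, 2024.
3rd Tuesday of May 2024: May 21, 2024.

March 19, 2024; April 16, 2024; May 21, 2024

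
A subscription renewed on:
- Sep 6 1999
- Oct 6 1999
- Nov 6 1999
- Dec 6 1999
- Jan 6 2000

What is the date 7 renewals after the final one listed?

Aug 6 2000

Gaps: 30, 31, 30, 31 days — not constant. Every event is on the 6th of the month.
Pattern: the 6th of each month.
Next: February 2000 → Feb 6 2000.
Next: March 2000 → Mar 6 2000.
Next: April 2000 → Apr 6 2000.
May 2000: May 6 2000.
June 2000: Jun 6 2000.
July 2000: Jul 6 2000.
August 2000: Aug 6 2000.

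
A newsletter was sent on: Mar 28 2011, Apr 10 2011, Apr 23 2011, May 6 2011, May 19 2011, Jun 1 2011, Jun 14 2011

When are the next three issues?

Jun 27 2011, Jul 10 2011, Jul 23 2011

Every event comes 13 days after the last (13, 13, 13, 13, 13, 13).
Jun 14 2011 + 13 days = Jun 27 2011.
Jun 27 2011 + 13 days = Jul 10 2011.
Jul 10 2011 + 13 days = Jul 23 2011.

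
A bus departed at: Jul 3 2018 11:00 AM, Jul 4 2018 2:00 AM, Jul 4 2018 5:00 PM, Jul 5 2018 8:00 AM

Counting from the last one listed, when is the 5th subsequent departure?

Jul 8 2018 11:00 AM

The interval is a steady 15 hours (15, 15, 15).
Jul 5 2018 8:00 AM + 15 h = Jul 5 2018 11:00 PM.
Jul 5 2018 11:00 PM + 15 h = Jul 6 2018 2:00 PM.
Jul 6 2018 2:00 PM + 15 h = Jul 7 2018 5:00 AM.
Jul 7 2018 5:00 AM + 15 h = Jul 7 2018 8:00 PM.
Jul 7 2018 8:00 PM + 15 h = Jul 8 2018 11:00 AM.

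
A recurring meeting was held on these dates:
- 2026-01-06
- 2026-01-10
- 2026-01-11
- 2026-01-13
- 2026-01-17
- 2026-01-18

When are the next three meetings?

2026-01-20, 2026-01-24, 2026-01-25

Gaps: 4, 1, 2, 4, 1 days — not constant, but cyclic with period 3.
The events fall on every Tuesday, Saturday and Sunday.
Next Tuesday: 2026-01-20.
Next Saturday: 2026-01-24.
The following Sunday is 2026-01-25.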